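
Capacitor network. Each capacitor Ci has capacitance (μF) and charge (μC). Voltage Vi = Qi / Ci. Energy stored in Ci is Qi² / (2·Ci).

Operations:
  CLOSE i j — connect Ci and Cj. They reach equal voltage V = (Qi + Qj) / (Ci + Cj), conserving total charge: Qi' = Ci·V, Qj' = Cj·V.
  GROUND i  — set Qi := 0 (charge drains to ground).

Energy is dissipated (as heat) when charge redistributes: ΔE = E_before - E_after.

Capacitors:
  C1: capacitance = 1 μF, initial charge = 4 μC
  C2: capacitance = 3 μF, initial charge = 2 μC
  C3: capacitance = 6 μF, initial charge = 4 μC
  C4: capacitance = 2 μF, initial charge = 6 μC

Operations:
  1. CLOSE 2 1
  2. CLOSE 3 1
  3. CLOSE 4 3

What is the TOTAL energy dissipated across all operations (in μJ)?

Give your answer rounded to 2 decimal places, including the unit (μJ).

Initial: C1(1μF, Q=4μC, V=4.00V), C2(3μF, Q=2μC, V=0.67V), C3(6μF, Q=4μC, V=0.67V), C4(2μF, Q=6μC, V=3.00V)
Op 1: CLOSE 2-1: Q_total=6.00, C_total=4.00, V=1.50; Q2=4.50, Q1=1.50; dissipated=4.167
Op 2: CLOSE 3-1: Q_total=5.50, C_total=7.00, V=0.79; Q3=4.71, Q1=0.79; dissipated=0.298
Op 3: CLOSE 4-3: Q_total=10.71, C_total=8.00, V=1.34; Q4=2.68, Q3=8.04; dissipated=3.677
Total dissipated: 8.142 μJ

Answer: 8.14 μJ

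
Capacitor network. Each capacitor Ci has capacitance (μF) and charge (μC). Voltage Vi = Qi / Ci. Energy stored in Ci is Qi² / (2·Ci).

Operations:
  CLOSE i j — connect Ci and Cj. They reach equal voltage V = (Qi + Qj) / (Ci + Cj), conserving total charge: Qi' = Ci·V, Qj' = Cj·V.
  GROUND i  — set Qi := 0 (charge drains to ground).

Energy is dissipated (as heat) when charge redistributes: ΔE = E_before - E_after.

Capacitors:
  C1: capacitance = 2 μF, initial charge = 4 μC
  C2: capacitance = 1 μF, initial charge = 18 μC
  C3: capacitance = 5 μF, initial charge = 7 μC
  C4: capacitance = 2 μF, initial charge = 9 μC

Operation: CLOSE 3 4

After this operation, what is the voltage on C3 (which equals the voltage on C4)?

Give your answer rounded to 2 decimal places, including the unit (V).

Initial: C1(2μF, Q=4μC, V=2.00V), C2(1μF, Q=18μC, V=18.00V), C3(5μF, Q=7μC, V=1.40V), C4(2μF, Q=9μC, V=4.50V)
Op 1: CLOSE 3-4: Q_total=16.00, C_total=7.00, V=2.29; Q3=11.43, Q4=4.57; dissipated=6.864

Answer: 2.29 V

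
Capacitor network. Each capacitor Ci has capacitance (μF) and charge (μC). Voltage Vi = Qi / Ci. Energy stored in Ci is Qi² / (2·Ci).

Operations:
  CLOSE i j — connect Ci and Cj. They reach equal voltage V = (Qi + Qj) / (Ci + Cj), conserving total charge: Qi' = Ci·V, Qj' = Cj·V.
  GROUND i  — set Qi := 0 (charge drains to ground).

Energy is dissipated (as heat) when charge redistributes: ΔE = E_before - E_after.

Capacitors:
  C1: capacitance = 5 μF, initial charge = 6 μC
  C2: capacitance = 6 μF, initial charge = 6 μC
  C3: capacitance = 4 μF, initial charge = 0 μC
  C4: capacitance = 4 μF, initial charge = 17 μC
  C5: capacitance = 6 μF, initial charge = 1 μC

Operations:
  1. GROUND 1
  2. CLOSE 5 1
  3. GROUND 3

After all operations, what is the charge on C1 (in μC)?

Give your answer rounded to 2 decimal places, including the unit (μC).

Initial: C1(5μF, Q=6μC, V=1.20V), C2(6μF, Q=6μC, V=1.00V), C3(4μF, Q=0μC, V=0.00V), C4(4μF, Q=17μC, V=4.25V), C5(6μF, Q=1μC, V=0.17V)
Op 1: GROUND 1: Q1=0; energy lost=3.600
Op 2: CLOSE 5-1: Q_total=1.00, C_total=11.00, V=0.09; Q5=0.55, Q1=0.45; dissipated=0.038
Op 3: GROUND 3: Q3=0; energy lost=0.000
Final charges: Q1=0.45, Q2=6.00, Q3=0.00, Q4=17.00, Q5=0.55

Answer: 0.45 μC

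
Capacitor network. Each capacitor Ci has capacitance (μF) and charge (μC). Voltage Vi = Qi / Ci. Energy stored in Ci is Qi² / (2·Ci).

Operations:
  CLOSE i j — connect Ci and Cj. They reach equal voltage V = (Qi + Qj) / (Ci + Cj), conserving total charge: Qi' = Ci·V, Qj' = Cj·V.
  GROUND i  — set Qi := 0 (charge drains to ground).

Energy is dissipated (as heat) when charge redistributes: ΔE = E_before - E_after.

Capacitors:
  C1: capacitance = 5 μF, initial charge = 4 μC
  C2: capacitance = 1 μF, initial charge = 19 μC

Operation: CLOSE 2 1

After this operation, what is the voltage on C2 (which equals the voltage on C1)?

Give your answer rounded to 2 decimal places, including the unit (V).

Answer: 3.83 V

Derivation:
Initial: C1(5μF, Q=4μC, V=0.80V), C2(1μF, Q=19μC, V=19.00V)
Op 1: CLOSE 2-1: Q_total=23.00, C_total=6.00, V=3.83; Q2=3.83, Q1=19.17; dissipated=138.017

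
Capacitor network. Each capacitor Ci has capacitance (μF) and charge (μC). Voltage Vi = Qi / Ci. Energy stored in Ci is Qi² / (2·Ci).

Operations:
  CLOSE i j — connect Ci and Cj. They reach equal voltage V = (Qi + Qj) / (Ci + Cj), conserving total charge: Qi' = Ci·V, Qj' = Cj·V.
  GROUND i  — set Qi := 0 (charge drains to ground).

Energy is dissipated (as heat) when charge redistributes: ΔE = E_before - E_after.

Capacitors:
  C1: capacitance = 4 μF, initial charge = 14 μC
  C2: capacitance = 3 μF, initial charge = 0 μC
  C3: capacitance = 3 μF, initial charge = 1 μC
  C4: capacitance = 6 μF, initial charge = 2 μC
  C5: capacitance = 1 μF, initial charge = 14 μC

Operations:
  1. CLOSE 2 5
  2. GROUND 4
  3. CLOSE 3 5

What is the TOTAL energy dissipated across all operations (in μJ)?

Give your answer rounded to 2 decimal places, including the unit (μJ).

Answer: 77.59 μJ

Derivation:
Initial: C1(4μF, Q=14μC, V=3.50V), C2(3μF, Q=0μC, V=0.00V), C3(3μF, Q=1μC, V=0.33V), C4(6μF, Q=2μC, V=0.33V), C5(1μF, Q=14μC, V=14.00V)
Op 1: CLOSE 2-5: Q_total=14.00, C_total=4.00, V=3.50; Q2=10.50, Q5=3.50; dissipated=73.500
Op 2: GROUND 4: Q4=0; energy lost=0.333
Op 3: CLOSE 3-5: Q_total=4.50, C_total=4.00, V=1.12; Q3=3.38, Q5=1.12; dissipated=3.760
Total dissipated: 77.594 μJ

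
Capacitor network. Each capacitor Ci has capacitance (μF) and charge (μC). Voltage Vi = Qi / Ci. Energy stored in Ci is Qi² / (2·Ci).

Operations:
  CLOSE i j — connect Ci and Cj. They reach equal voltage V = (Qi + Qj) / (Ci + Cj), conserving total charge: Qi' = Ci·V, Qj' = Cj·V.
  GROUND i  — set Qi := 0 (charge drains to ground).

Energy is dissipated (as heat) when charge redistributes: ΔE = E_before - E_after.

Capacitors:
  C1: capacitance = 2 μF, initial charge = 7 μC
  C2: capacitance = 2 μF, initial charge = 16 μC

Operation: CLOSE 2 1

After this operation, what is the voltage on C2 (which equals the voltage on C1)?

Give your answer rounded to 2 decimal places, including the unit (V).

Initial: C1(2μF, Q=7μC, V=3.50V), C2(2μF, Q=16μC, V=8.00V)
Op 1: CLOSE 2-1: Q_total=23.00, C_total=4.00, V=5.75; Q2=11.50, Q1=11.50; dissipated=10.125

Answer: 5.75 V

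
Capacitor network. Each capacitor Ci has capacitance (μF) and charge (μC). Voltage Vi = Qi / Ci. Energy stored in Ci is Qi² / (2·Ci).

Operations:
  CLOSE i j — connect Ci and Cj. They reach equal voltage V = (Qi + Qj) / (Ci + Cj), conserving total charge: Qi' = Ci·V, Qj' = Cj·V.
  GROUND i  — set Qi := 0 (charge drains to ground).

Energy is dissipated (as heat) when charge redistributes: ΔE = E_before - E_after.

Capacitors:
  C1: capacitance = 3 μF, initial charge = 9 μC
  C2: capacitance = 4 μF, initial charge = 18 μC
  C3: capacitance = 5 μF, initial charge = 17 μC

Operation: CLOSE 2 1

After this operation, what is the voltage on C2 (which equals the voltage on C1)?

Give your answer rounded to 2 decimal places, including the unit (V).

Initial: C1(3μF, Q=9μC, V=3.00V), C2(4μF, Q=18μC, V=4.50V), C3(5μF, Q=17μC, V=3.40V)
Op 1: CLOSE 2-1: Q_total=27.00, C_total=7.00, V=3.86; Q2=15.43, Q1=11.57; dissipated=1.929

Answer: 3.86 V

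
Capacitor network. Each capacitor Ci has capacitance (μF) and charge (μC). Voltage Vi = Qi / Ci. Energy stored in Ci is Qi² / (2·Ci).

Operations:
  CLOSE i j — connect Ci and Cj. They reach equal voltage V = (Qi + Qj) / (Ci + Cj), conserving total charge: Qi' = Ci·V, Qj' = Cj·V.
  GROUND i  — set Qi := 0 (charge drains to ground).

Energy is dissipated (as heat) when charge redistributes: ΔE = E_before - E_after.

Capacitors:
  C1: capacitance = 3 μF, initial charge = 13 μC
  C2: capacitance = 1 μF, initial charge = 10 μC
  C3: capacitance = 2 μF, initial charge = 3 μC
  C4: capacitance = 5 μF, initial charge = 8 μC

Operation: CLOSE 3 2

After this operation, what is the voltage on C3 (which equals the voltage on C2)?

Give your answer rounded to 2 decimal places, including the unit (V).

Initial: C1(3μF, Q=13μC, V=4.33V), C2(1μF, Q=10μC, V=10.00V), C3(2μF, Q=3μC, V=1.50V), C4(5μF, Q=8μC, V=1.60V)
Op 1: CLOSE 3-2: Q_total=13.00, C_total=3.00, V=4.33; Q3=8.67, Q2=4.33; dissipated=24.083

Answer: 4.33 V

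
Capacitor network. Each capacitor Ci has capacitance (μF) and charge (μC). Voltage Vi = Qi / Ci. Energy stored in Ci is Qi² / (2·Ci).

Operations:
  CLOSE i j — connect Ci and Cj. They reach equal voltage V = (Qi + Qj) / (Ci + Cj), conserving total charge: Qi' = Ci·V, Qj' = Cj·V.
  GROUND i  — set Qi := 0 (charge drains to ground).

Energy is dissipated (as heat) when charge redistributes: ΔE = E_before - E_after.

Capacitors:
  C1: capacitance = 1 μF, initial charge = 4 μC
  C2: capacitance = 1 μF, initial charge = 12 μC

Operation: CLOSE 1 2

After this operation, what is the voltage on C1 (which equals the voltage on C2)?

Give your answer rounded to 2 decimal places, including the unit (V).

Answer: 8.00 V

Derivation:
Initial: C1(1μF, Q=4μC, V=4.00V), C2(1μF, Q=12μC, V=12.00V)
Op 1: CLOSE 1-2: Q_total=16.00, C_total=2.00, V=8.00; Q1=8.00, Q2=8.00; dissipated=16.000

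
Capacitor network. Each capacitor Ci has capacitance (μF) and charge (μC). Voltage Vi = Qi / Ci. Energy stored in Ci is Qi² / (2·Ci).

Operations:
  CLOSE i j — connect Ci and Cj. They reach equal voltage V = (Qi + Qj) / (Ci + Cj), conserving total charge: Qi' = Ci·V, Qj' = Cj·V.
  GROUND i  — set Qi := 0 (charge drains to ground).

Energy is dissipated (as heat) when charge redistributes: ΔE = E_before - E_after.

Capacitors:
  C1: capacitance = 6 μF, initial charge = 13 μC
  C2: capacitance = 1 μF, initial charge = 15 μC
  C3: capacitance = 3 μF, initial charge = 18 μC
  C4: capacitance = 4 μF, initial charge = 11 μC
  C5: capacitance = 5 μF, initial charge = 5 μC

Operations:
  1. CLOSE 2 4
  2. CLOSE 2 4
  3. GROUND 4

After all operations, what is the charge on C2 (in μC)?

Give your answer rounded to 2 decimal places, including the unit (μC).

Answer: 5.20 μC

Derivation:
Initial: C1(6μF, Q=13μC, V=2.17V), C2(1μF, Q=15μC, V=15.00V), C3(3μF, Q=18μC, V=6.00V), C4(4μF, Q=11μC, V=2.75V), C5(5μF, Q=5μC, V=1.00V)
Op 1: CLOSE 2-4: Q_total=26.00, C_total=5.00, V=5.20; Q2=5.20, Q4=20.80; dissipated=60.025
Op 2: CLOSE 2-4: Q_total=26.00, C_total=5.00, V=5.20; Q2=5.20, Q4=20.80; dissipated=0.000
Op 3: GROUND 4: Q4=0; energy lost=54.080
Final charges: Q1=13.00, Q2=5.20, Q3=18.00, Q4=0.00, Q5=5.00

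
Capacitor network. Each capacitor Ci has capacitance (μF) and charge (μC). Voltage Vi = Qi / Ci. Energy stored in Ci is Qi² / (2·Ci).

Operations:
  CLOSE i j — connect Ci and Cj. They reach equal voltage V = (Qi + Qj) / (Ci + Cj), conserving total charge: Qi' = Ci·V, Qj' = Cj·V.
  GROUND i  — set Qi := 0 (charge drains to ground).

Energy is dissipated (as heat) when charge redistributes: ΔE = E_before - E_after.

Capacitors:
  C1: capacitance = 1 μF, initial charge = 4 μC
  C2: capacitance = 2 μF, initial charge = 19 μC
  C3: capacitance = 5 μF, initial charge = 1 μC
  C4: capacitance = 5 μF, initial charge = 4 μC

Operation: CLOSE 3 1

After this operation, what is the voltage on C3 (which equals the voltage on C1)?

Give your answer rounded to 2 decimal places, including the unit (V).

Answer: 0.83 V

Derivation:
Initial: C1(1μF, Q=4μC, V=4.00V), C2(2μF, Q=19μC, V=9.50V), C3(5μF, Q=1μC, V=0.20V), C4(5μF, Q=4μC, V=0.80V)
Op 1: CLOSE 3-1: Q_total=5.00, C_total=6.00, V=0.83; Q3=4.17, Q1=0.83; dissipated=6.017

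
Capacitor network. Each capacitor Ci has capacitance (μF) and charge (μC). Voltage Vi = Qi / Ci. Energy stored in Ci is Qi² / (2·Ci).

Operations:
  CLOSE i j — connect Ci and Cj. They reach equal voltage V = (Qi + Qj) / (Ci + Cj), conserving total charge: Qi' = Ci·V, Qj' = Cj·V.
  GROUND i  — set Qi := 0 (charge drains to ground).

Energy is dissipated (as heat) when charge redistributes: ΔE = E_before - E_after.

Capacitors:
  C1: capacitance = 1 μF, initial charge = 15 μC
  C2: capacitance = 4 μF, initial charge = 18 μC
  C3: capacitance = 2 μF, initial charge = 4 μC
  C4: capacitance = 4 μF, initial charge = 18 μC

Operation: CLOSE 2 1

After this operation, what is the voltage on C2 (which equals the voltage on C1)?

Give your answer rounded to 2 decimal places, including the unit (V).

Initial: C1(1μF, Q=15μC, V=15.00V), C2(4μF, Q=18μC, V=4.50V), C3(2μF, Q=4μC, V=2.00V), C4(4μF, Q=18μC, V=4.50V)
Op 1: CLOSE 2-1: Q_total=33.00, C_total=5.00, V=6.60; Q2=26.40, Q1=6.60; dissipated=44.100

Answer: 6.60 V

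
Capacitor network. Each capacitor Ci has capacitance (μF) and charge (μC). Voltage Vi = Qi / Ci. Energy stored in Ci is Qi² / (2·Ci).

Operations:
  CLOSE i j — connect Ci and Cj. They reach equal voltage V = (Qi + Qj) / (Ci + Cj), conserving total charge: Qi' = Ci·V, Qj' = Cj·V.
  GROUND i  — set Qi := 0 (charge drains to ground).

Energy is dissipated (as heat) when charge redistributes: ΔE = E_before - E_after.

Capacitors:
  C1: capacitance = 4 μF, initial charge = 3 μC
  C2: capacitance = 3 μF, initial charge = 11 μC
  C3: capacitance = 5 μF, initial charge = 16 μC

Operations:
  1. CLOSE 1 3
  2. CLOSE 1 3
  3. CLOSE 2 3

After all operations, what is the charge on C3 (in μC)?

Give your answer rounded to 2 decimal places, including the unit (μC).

Answer: 13.47 μC

Derivation:
Initial: C1(4μF, Q=3μC, V=0.75V), C2(3μF, Q=11μC, V=3.67V), C3(5μF, Q=16μC, V=3.20V)
Op 1: CLOSE 1-3: Q_total=19.00, C_total=9.00, V=2.11; Q1=8.44, Q3=10.56; dissipated=6.669
Op 2: CLOSE 1-3: Q_total=19.00, C_total=9.00, V=2.11; Q1=8.44, Q3=10.56; dissipated=0.000
Op 3: CLOSE 2-3: Q_total=21.56, C_total=8.00, V=2.69; Q2=8.08, Q3=13.47; dissipated=2.269
Final charges: Q1=8.44, Q2=8.08, Q3=13.47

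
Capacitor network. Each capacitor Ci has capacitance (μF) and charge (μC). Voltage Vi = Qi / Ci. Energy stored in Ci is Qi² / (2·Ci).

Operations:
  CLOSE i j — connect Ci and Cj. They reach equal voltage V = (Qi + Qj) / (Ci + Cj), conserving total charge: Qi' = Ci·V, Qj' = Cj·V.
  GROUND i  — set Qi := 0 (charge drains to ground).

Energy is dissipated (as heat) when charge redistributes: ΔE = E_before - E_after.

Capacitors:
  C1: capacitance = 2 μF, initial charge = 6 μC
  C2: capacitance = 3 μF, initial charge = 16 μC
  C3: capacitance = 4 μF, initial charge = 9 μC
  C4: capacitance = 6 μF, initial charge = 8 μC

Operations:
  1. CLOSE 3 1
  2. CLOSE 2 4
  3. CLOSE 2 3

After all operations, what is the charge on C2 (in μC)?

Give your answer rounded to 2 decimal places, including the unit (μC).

Initial: C1(2μF, Q=6μC, V=3.00V), C2(3μF, Q=16μC, V=5.33V), C3(4μF, Q=9μC, V=2.25V), C4(6μF, Q=8μC, V=1.33V)
Op 1: CLOSE 3-1: Q_total=15.00, C_total=6.00, V=2.50; Q3=10.00, Q1=5.00; dissipated=0.375
Op 2: CLOSE 2-4: Q_total=24.00, C_total=9.00, V=2.67; Q2=8.00, Q4=16.00; dissipated=16.000
Op 3: CLOSE 2-3: Q_total=18.00, C_total=7.00, V=2.57; Q2=7.71, Q3=10.29; dissipated=0.024
Final charges: Q1=5.00, Q2=7.71, Q3=10.29, Q4=16.00

Answer: 7.71 μC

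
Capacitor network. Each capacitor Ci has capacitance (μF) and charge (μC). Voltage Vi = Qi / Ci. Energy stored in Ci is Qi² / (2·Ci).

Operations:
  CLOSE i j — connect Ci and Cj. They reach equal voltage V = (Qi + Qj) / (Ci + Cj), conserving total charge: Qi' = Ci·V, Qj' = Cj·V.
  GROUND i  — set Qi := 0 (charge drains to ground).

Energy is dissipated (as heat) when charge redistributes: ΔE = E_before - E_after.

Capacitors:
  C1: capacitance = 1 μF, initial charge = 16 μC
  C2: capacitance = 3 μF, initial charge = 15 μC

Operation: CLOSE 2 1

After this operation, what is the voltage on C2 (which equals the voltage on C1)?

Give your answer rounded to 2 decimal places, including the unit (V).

Answer: 7.75 V

Derivation:
Initial: C1(1μF, Q=16μC, V=16.00V), C2(3μF, Q=15μC, V=5.00V)
Op 1: CLOSE 2-1: Q_total=31.00, C_total=4.00, V=7.75; Q2=23.25, Q1=7.75; dissipated=45.375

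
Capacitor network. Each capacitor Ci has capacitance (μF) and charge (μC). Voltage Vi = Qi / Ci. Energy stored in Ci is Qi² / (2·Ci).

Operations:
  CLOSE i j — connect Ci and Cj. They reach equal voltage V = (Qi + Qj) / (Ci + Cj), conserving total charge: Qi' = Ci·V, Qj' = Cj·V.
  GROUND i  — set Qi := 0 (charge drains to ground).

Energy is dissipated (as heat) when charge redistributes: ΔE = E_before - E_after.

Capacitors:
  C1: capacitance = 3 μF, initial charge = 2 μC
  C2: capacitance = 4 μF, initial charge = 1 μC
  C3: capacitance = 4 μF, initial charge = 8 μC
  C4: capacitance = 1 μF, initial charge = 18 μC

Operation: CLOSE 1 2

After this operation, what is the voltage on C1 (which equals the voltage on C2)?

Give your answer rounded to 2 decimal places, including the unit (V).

Answer: 0.43 V

Derivation:
Initial: C1(3μF, Q=2μC, V=0.67V), C2(4μF, Q=1μC, V=0.25V), C3(4μF, Q=8μC, V=2.00V), C4(1μF, Q=18μC, V=18.00V)
Op 1: CLOSE 1-2: Q_total=3.00, C_total=7.00, V=0.43; Q1=1.29, Q2=1.71; dissipated=0.149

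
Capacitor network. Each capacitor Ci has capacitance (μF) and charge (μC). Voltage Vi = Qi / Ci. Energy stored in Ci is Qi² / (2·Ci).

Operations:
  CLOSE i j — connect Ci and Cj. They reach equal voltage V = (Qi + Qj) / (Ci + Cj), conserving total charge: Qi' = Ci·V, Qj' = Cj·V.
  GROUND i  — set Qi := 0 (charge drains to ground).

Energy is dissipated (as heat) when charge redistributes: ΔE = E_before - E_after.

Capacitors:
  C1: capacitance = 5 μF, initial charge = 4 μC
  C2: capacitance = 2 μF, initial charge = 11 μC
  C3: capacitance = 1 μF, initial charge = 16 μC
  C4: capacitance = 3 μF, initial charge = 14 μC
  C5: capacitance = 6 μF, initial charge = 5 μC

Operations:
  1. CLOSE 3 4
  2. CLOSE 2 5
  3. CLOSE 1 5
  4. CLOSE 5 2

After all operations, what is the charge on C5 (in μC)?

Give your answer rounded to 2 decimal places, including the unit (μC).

Initial: C1(5μF, Q=4μC, V=0.80V), C2(2μF, Q=11μC, V=5.50V), C3(1μF, Q=16μC, V=16.00V), C4(3μF, Q=14μC, V=4.67V), C5(6μF, Q=5μC, V=0.83V)
Op 1: CLOSE 3-4: Q_total=30.00, C_total=4.00, V=7.50; Q3=7.50, Q4=22.50; dissipated=48.167
Op 2: CLOSE 2-5: Q_total=16.00, C_total=8.00, V=2.00; Q2=4.00, Q5=12.00; dissipated=16.333
Op 3: CLOSE 1-5: Q_total=16.00, C_total=11.00, V=1.45; Q1=7.27, Q5=8.73; dissipated=1.964
Op 4: CLOSE 5-2: Q_total=12.73, C_total=8.00, V=1.59; Q5=9.55, Q2=3.18; dissipated=0.223
Final charges: Q1=7.27, Q2=3.18, Q3=7.50, Q4=22.50, Q5=9.55

Answer: 9.55 μC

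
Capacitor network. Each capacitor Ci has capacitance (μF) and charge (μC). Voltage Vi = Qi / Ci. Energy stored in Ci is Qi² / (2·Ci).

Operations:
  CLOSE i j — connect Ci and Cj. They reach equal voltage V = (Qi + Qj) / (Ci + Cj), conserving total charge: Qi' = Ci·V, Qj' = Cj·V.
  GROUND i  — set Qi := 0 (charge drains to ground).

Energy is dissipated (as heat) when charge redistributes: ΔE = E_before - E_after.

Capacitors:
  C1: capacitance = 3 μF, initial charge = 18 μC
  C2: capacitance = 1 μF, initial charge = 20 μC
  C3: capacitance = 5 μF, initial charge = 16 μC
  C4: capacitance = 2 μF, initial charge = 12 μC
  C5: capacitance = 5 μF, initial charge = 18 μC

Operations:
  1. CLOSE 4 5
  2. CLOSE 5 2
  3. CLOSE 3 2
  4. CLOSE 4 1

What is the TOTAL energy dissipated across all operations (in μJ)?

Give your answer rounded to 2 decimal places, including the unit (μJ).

Answer: 114.49 μJ

Derivation:
Initial: C1(3μF, Q=18μC, V=6.00V), C2(1μF, Q=20μC, V=20.00V), C3(5μF, Q=16μC, V=3.20V), C4(2μF, Q=12μC, V=6.00V), C5(5μF, Q=18μC, V=3.60V)
Op 1: CLOSE 4-5: Q_total=30.00, C_total=7.00, V=4.29; Q4=8.57, Q5=21.43; dissipated=4.114
Op 2: CLOSE 5-2: Q_total=41.43, C_total=6.00, V=6.90; Q5=34.52, Q2=6.90; dissipated=102.891
Op 3: CLOSE 3-2: Q_total=22.90, C_total=6.00, V=3.82; Q3=19.09, Q2=3.82; dissipated=5.719
Op 4: CLOSE 4-1: Q_total=26.57, C_total=5.00, V=5.31; Q4=10.63, Q1=15.94; dissipated=1.763
Total dissipated: 114.488 μJ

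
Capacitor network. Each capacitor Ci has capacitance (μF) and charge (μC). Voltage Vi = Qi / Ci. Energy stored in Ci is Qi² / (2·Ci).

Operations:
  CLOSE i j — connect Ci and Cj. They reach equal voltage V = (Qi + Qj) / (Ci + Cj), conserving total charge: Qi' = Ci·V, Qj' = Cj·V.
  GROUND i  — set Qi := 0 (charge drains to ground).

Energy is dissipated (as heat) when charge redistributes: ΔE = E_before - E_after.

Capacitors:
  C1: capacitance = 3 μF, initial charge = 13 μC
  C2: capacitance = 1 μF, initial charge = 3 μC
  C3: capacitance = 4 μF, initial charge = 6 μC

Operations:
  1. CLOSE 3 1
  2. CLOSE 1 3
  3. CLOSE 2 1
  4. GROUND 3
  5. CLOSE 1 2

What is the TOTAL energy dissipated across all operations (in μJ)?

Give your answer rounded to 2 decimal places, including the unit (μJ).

Initial: C1(3μF, Q=13μC, V=4.33V), C2(1μF, Q=3μC, V=3.00V), C3(4μF, Q=6μC, V=1.50V)
Op 1: CLOSE 3-1: Q_total=19.00, C_total=7.00, V=2.71; Q3=10.86, Q1=8.14; dissipated=6.881
Op 2: CLOSE 1-3: Q_total=19.00, C_total=7.00, V=2.71; Q1=8.14, Q3=10.86; dissipated=0.000
Op 3: CLOSE 2-1: Q_total=11.14, C_total=4.00, V=2.79; Q2=2.79, Q1=8.36; dissipated=0.031
Op 4: GROUND 3: Q3=0; energy lost=14.735
Op 5: CLOSE 1-2: Q_total=11.14, C_total=4.00, V=2.79; Q1=8.36, Q2=2.79; dissipated=0.000
Total dissipated: 21.646 μJ

Answer: 21.65 μJ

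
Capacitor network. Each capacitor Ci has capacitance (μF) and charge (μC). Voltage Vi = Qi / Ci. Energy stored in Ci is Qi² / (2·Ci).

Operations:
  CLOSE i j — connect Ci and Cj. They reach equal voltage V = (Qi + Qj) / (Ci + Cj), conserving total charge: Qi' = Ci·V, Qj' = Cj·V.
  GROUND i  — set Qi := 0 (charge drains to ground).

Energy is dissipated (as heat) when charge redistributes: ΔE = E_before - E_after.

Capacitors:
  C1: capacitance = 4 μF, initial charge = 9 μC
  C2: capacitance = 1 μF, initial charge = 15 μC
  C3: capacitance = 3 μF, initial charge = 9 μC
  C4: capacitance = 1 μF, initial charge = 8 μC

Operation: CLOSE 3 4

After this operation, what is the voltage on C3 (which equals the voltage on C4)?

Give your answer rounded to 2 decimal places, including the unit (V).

Answer: 4.25 V

Derivation:
Initial: C1(4μF, Q=9μC, V=2.25V), C2(1μF, Q=15μC, V=15.00V), C3(3μF, Q=9μC, V=3.00V), C4(1μF, Q=8μC, V=8.00V)
Op 1: CLOSE 3-4: Q_total=17.00, C_total=4.00, V=4.25; Q3=12.75, Q4=4.25; dissipated=9.375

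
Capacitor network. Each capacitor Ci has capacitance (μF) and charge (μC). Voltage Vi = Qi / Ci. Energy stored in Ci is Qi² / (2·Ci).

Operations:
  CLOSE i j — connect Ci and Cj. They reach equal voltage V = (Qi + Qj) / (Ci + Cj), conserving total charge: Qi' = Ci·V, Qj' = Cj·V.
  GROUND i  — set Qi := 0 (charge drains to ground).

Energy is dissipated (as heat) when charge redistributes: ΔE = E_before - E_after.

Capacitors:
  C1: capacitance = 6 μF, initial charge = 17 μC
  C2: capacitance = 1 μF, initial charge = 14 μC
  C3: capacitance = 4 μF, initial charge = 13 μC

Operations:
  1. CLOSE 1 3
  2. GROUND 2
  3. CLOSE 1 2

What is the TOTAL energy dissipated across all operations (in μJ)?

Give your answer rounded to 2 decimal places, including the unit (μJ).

Initial: C1(6μF, Q=17μC, V=2.83V), C2(1μF, Q=14μC, V=14.00V), C3(4μF, Q=13μC, V=3.25V)
Op 1: CLOSE 1-3: Q_total=30.00, C_total=10.00, V=3.00; Q1=18.00, Q3=12.00; dissipated=0.208
Op 2: GROUND 2: Q2=0; energy lost=98.000
Op 3: CLOSE 1-2: Q_total=18.00, C_total=7.00, V=2.57; Q1=15.43, Q2=2.57; dissipated=3.857
Total dissipated: 102.065 μJ

Answer: 102.07 μJ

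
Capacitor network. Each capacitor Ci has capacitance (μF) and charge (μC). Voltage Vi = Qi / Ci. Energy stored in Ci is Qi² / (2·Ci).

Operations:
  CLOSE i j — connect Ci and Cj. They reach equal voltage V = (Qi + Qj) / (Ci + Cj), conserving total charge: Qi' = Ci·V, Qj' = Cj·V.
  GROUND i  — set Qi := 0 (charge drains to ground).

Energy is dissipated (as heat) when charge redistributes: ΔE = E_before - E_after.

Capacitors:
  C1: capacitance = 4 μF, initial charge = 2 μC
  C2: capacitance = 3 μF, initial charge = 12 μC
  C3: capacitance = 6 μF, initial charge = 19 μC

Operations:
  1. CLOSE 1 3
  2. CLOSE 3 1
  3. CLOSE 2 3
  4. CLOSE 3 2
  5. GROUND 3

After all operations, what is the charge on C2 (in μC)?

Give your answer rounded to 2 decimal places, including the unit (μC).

Initial: C1(4μF, Q=2μC, V=0.50V), C2(3μF, Q=12μC, V=4.00V), C3(6μF, Q=19μC, V=3.17V)
Op 1: CLOSE 1-3: Q_total=21.00, C_total=10.00, V=2.10; Q1=8.40, Q3=12.60; dissipated=8.533
Op 2: CLOSE 3-1: Q_total=21.00, C_total=10.00, V=2.10; Q3=12.60, Q1=8.40; dissipated=0.000
Op 3: CLOSE 2-3: Q_total=24.60, C_total=9.00, V=2.73; Q2=8.20, Q3=16.40; dissipated=3.610
Op 4: CLOSE 3-2: Q_total=24.60, C_total=9.00, V=2.73; Q3=16.40, Q2=8.20; dissipated=0.000
Op 5: GROUND 3: Q3=0; energy lost=22.413
Final charges: Q1=8.40, Q2=8.20, Q3=0.00

Answer: 8.20 μC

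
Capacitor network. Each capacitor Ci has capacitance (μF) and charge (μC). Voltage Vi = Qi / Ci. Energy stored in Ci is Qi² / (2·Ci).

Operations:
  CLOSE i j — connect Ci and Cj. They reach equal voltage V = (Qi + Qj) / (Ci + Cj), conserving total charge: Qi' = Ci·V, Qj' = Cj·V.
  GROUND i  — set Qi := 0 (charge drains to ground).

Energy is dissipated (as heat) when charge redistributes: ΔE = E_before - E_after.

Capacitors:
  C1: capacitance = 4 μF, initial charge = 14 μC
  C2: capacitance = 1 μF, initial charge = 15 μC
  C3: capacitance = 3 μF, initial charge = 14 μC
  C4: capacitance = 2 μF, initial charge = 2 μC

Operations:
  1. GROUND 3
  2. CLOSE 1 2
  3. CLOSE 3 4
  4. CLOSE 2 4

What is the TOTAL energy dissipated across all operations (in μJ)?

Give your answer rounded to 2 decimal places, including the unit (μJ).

Initial: C1(4μF, Q=14μC, V=3.50V), C2(1μF, Q=15μC, V=15.00V), C3(3μF, Q=14μC, V=4.67V), C4(2μF, Q=2μC, V=1.00V)
Op 1: GROUND 3: Q3=0; energy lost=32.667
Op 2: CLOSE 1-2: Q_total=29.00, C_total=5.00, V=5.80; Q1=23.20, Q2=5.80; dissipated=52.900
Op 3: CLOSE 3-4: Q_total=2.00, C_total=5.00, V=0.40; Q3=1.20, Q4=0.80; dissipated=0.600
Op 4: CLOSE 2-4: Q_total=6.60, C_total=3.00, V=2.20; Q2=2.20, Q4=4.40; dissipated=9.720
Total dissipated: 95.887 μJ

Answer: 95.89 μJ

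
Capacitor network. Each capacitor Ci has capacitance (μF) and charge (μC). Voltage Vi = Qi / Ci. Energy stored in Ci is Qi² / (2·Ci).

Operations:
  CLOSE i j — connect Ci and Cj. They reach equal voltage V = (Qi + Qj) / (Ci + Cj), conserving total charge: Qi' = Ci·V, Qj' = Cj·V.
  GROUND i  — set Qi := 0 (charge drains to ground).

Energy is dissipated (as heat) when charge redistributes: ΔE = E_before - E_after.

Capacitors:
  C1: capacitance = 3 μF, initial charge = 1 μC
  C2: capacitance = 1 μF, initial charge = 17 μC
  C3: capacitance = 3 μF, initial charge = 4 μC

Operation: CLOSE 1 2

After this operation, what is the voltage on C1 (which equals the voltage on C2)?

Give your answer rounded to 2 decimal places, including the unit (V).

Initial: C1(3μF, Q=1μC, V=0.33V), C2(1μF, Q=17μC, V=17.00V), C3(3μF, Q=4μC, V=1.33V)
Op 1: CLOSE 1-2: Q_total=18.00, C_total=4.00, V=4.50; Q1=13.50, Q2=4.50; dissipated=104.167

Answer: 4.50 V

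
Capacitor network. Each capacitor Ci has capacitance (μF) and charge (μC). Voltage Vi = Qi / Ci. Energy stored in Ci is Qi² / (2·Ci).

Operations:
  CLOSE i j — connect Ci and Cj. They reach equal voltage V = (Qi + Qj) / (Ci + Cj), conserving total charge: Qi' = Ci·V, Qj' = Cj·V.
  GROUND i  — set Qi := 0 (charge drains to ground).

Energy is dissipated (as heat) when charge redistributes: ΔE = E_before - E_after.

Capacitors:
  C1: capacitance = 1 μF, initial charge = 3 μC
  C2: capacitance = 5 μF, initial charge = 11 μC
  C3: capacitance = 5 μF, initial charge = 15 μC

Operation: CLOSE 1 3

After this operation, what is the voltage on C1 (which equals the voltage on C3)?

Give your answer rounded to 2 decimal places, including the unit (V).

Answer: 3.00 V

Derivation:
Initial: C1(1μF, Q=3μC, V=3.00V), C2(5μF, Q=11μC, V=2.20V), C3(5μF, Q=15μC, V=3.00V)
Op 1: CLOSE 1-3: Q_total=18.00, C_total=6.00, V=3.00; Q1=3.00, Q3=15.00; dissipated=0.000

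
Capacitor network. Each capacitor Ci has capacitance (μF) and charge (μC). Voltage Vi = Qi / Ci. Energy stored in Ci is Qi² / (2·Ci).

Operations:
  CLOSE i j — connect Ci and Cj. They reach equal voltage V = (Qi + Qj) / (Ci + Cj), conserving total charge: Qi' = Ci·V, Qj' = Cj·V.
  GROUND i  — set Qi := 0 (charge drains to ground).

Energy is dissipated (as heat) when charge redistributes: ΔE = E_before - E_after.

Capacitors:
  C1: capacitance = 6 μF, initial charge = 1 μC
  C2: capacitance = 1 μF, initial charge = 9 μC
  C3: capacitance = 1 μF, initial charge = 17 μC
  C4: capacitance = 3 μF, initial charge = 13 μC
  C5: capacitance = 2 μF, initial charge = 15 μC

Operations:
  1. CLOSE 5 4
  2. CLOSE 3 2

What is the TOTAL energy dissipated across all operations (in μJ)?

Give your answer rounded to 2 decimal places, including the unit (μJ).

Answer: 22.02 μJ

Derivation:
Initial: C1(6μF, Q=1μC, V=0.17V), C2(1μF, Q=9μC, V=9.00V), C3(1μF, Q=17μC, V=17.00V), C4(3μF, Q=13μC, V=4.33V), C5(2μF, Q=15μC, V=7.50V)
Op 1: CLOSE 5-4: Q_total=28.00, C_total=5.00, V=5.60; Q5=11.20, Q4=16.80; dissipated=6.017
Op 2: CLOSE 3-2: Q_total=26.00, C_total=2.00, V=13.00; Q3=13.00, Q2=13.00; dissipated=16.000
Total dissipated: 22.017 μJ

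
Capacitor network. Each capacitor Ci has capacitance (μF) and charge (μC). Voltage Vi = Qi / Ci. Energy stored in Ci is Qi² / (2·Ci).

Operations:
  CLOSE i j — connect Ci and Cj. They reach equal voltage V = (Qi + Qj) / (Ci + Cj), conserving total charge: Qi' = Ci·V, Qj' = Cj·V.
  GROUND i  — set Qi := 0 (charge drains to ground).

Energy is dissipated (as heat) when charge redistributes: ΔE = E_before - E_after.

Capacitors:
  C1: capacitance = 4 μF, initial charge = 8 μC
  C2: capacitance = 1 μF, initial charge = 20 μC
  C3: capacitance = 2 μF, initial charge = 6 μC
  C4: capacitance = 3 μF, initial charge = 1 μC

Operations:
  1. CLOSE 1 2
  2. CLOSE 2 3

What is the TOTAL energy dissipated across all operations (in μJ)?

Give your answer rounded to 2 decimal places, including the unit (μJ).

Answer: 131.85 μJ

Derivation:
Initial: C1(4μF, Q=8μC, V=2.00V), C2(1μF, Q=20μC, V=20.00V), C3(2μF, Q=6μC, V=3.00V), C4(3μF, Q=1μC, V=0.33V)
Op 1: CLOSE 1-2: Q_total=28.00, C_total=5.00, V=5.60; Q1=22.40, Q2=5.60; dissipated=129.600
Op 2: CLOSE 2-3: Q_total=11.60, C_total=3.00, V=3.87; Q2=3.87, Q3=7.73; dissipated=2.253
Total dissipated: 131.853 μJ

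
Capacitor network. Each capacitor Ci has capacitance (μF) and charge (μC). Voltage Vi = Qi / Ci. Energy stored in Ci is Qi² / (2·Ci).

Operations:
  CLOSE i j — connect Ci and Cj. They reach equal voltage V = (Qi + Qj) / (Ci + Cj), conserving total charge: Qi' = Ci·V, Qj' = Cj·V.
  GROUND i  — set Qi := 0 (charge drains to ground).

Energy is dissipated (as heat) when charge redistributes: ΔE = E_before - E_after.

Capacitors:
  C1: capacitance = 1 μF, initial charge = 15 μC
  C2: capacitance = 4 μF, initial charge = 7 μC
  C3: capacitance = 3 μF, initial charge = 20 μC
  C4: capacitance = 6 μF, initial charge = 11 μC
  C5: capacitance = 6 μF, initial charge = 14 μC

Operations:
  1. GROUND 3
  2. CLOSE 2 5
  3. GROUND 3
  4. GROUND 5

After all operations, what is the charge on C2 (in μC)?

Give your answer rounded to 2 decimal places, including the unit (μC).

Initial: C1(1μF, Q=15μC, V=15.00V), C2(4μF, Q=7μC, V=1.75V), C3(3μF, Q=20μC, V=6.67V), C4(6μF, Q=11μC, V=1.83V), C5(6μF, Q=14μC, V=2.33V)
Op 1: GROUND 3: Q3=0; energy lost=66.667
Op 2: CLOSE 2-5: Q_total=21.00, C_total=10.00, V=2.10; Q2=8.40, Q5=12.60; dissipated=0.408
Op 3: GROUND 3: Q3=0; energy lost=0.000
Op 4: GROUND 5: Q5=0; energy lost=13.230
Final charges: Q1=15.00, Q2=8.40, Q3=0.00, Q4=11.00, Q5=0.00

Answer: 8.40 μC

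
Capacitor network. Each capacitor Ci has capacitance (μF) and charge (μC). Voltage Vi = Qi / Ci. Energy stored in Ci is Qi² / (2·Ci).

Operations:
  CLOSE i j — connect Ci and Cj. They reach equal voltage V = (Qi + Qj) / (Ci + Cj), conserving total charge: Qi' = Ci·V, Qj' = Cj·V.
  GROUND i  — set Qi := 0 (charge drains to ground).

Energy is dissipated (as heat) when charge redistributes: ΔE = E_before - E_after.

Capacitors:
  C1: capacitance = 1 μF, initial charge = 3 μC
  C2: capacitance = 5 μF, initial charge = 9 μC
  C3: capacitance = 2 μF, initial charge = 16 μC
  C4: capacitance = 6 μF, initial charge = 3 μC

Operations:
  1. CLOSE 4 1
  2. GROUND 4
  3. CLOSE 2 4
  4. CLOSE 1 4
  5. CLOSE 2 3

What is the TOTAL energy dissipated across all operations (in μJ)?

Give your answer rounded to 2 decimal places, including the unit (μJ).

Initial: C1(1μF, Q=3μC, V=3.00V), C2(5μF, Q=9μC, V=1.80V), C3(2μF, Q=16μC, V=8.00V), C4(6μF, Q=3μC, V=0.50V)
Op 1: CLOSE 4-1: Q_total=6.00, C_total=7.00, V=0.86; Q4=5.14, Q1=0.86; dissipated=2.679
Op 2: GROUND 4: Q4=0; energy lost=2.204
Op 3: CLOSE 2-4: Q_total=9.00, C_total=11.00, V=0.82; Q2=4.09, Q4=4.91; dissipated=4.418
Op 4: CLOSE 1-4: Q_total=5.77, C_total=7.00, V=0.82; Q1=0.82, Q4=4.94; dissipated=0.001
Op 5: CLOSE 2-3: Q_total=20.09, C_total=7.00, V=2.87; Q2=14.35, Q3=5.74; dissipated=36.842
Total dissipated: 46.143 μJ

Answer: 46.14 μJ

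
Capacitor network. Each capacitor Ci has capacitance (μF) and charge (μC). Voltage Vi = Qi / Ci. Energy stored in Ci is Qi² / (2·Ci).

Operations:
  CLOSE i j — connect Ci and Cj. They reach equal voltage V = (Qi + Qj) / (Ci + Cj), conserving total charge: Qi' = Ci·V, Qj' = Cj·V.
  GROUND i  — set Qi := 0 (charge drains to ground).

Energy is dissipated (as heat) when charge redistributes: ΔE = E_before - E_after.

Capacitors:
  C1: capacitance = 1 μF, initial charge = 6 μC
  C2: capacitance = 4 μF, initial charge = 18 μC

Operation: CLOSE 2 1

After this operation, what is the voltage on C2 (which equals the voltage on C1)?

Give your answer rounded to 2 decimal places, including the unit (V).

Answer: 4.80 V

Derivation:
Initial: C1(1μF, Q=6μC, V=6.00V), C2(4μF, Q=18μC, V=4.50V)
Op 1: CLOSE 2-1: Q_total=24.00, C_total=5.00, V=4.80; Q2=19.20, Q1=4.80; dissipated=0.900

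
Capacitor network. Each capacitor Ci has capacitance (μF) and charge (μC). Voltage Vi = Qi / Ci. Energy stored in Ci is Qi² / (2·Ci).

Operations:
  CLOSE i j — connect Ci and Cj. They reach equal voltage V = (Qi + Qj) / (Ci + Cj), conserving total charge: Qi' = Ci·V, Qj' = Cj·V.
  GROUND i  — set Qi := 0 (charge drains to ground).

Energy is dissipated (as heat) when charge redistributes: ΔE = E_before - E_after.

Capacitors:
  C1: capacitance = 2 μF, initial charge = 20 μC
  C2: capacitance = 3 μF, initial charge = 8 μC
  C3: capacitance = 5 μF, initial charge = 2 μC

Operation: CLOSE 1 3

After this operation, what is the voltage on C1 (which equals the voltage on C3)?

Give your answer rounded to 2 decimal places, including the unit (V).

Initial: C1(2μF, Q=20μC, V=10.00V), C2(3μF, Q=8μC, V=2.67V), C3(5μF, Q=2μC, V=0.40V)
Op 1: CLOSE 1-3: Q_total=22.00, C_total=7.00, V=3.14; Q1=6.29, Q3=15.71; dissipated=65.829

Answer: 3.14 V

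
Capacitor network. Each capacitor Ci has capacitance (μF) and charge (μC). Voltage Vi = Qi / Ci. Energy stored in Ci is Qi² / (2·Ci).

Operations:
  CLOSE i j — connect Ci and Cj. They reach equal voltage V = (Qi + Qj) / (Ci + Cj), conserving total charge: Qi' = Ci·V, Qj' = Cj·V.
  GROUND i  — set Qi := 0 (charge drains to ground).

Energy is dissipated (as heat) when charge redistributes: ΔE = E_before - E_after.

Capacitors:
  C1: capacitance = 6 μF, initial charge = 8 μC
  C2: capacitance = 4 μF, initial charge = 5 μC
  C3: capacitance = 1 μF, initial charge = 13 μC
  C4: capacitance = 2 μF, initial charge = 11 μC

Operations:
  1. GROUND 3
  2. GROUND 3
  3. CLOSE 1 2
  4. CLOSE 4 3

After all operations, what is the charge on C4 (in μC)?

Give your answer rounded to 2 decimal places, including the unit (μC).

Initial: C1(6μF, Q=8μC, V=1.33V), C2(4μF, Q=5μC, V=1.25V), C3(1μF, Q=13μC, V=13.00V), C4(2μF, Q=11μC, V=5.50V)
Op 1: GROUND 3: Q3=0; energy lost=84.500
Op 2: GROUND 3: Q3=0; energy lost=0.000
Op 3: CLOSE 1-2: Q_total=13.00, C_total=10.00, V=1.30; Q1=7.80, Q2=5.20; dissipated=0.008
Op 4: CLOSE 4-3: Q_total=11.00, C_total=3.00, V=3.67; Q4=7.33, Q3=3.67; dissipated=10.083
Final charges: Q1=7.80, Q2=5.20, Q3=3.67, Q4=7.33

Answer: 7.33 μC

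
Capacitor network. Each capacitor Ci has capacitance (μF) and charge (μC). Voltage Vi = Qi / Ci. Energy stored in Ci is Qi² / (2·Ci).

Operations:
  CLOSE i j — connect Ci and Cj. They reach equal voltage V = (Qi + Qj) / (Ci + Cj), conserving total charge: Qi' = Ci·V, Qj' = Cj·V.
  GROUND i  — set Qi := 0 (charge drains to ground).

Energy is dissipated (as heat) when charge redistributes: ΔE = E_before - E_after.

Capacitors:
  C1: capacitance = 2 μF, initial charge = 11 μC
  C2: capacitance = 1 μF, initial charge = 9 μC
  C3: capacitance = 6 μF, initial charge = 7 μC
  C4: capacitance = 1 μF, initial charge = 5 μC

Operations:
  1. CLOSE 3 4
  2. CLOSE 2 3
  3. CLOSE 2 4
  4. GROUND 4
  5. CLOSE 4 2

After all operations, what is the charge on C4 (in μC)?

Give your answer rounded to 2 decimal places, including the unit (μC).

Answer: 1.12 μC

Derivation:
Initial: C1(2μF, Q=11μC, V=5.50V), C2(1μF, Q=9μC, V=9.00V), C3(6μF, Q=7μC, V=1.17V), C4(1μF, Q=5μC, V=5.00V)
Op 1: CLOSE 3-4: Q_total=12.00, C_total=7.00, V=1.71; Q3=10.29, Q4=1.71; dissipated=6.298
Op 2: CLOSE 2-3: Q_total=19.29, C_total=7.00, V=2.76; Q2=2.76, Q3=16.53; dissipated=22.749
Op 3: CLOSE 2-4: Q_total=4.47, C_total=2.00, V=2.23; Q2=2.23, Q4=2.23; dissipated=0.271
Op 4: GROUND 4: Q4=0; energy lost=2.497
Op 5: CLOSE 4-2: Q_total=2.23, C_total=2.00, V=1.12; Q4=1.12, Q2=1.12; dissipated=1.248
Final charges: Q1=11.00, Q2=1.12, Q3=16.53, Q4=1.12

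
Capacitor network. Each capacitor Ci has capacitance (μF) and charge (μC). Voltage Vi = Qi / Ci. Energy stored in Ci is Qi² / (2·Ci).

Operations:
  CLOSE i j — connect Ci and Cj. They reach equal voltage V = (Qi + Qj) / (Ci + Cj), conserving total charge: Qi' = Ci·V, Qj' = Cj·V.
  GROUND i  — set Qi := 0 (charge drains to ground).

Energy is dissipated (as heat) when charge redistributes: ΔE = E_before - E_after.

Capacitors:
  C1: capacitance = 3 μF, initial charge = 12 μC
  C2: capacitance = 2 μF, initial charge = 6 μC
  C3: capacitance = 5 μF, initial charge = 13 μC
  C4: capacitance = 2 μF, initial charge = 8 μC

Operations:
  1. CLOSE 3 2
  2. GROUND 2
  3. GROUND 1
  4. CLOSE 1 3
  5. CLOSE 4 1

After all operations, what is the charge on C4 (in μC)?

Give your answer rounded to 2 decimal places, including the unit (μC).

Answer: 5.24 μC

Derivation:
Initial: C1(3μF, Q=12μC, V=4.00V), C2(2μF, Q=6μC, V=3.00V), C3(5μF, Q=13μC, V=2.60V), C4(2μF, Q=8μC, V=4.00V)
Op 1: CLOSE 3-2: Q_total=19.00, C_total=7.00, V=2.71; Q3=13.57, Q2=5.43; dissipated=0.114
Op 2: GROUND 2: Q2=0; energy lost=7.367
Op 3: GROUND 1: Q1=0; energy lost=24.000
Op 4: CLOSE 1-3: Q_total=13.57, C_total=8.00, V=1.70; Q1=5.09, Q3=8.48; dissipated=6.907
Op 5: CLOSE 4-1: Q_total=13.09, C_total=5.00, V=2.62; Q4=5.24, Q1=7.85; dissipated=3.184
Final charges: Q1=7.85, Q2=0.00, Q3=8.48, Q4=5.24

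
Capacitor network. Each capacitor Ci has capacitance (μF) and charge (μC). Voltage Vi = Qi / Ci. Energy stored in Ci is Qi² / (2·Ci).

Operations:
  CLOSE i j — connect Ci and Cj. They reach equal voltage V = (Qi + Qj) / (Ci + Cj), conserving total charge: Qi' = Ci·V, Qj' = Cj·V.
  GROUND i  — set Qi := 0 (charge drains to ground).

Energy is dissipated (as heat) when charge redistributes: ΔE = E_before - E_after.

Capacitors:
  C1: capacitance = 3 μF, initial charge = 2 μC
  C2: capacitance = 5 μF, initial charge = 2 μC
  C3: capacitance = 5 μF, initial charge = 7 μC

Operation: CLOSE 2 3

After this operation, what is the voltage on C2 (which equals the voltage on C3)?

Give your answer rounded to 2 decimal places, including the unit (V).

Answer: 0.90 V

Derivation:
Initial: C1(3μF, Q=2μC, V=0.67V), C2(5μF, Q=2μC, V=0.40V), C3(5μF, Q=7μC, V=1.40V)
Op 1: CLOSE 2-3: Q_total=9.00, C_total=10.00, V=0.90; Q2=4.50, Q3=4.50; dissipated=1.250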